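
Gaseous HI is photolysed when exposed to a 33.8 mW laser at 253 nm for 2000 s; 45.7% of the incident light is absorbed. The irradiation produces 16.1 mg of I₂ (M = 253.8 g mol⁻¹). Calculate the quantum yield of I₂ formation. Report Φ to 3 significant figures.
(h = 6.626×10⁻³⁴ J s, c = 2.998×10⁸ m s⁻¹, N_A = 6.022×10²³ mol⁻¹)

Product: 16.1 mg / 253.8 g mol⁻¹ = 6.344×10⁻⁵ mol.
Photon energy at 253 nm: hc/λ = (6.626×10⁻³⁴)(2.998×10⁸)/(253×10⁻⁹) = 7.852×10⁻¹⁹ J.
Energy delivered: (33.8 mW)(2000 s) = 67.60 J.
Photons incident: 67.60 / 7.852×10⁻¹⁹ = 8.609×10¹⁹, i.e. 8.609×10¹⁹/6.022×10²³ = 1.430×10⁻⁴ mol.
Photons absorbed: 0.457 × 1.430×10⁻⁴ = 6.535×10⁻⁵ mol.
Φ = 6.344×10⁻⁵ mol / 6.535×10⁻⁵ mol photons = 0.971.

Φ = 0.971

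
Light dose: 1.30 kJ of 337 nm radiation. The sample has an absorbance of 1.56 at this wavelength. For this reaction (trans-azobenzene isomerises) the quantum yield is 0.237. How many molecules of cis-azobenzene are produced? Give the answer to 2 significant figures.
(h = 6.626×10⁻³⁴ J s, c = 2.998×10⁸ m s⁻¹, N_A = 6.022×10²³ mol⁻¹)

Photon energy at 337 nm: hc/λ = (6.626×10⁻³⁴)(2.998×10⁸)/(337×10⁻⁹) = 5.895×10⁻¹⁹ J.
Incident energy: 1.30 kJ = 1300 J.
Photons incident: 1300 / 5.895×10⁻¹⁹ = 2.205×10²¹, i.e. 2.205×10²¹/6.022×10²³ = 0.003662 mol.
Fraction absorbed: 1 − 10^(−1.56) = 0.9725.
Photons absorbed: 0.9725 × 0.003662 = 0.003561 mol.
Product: Φ × n_abs = 0.237 × 0.003561 = 8.440×10⁻⁴ mol.
As a count: 8.440×10⁻⁴ × 6.022×10²³ = 5.1×10²⁰.

5.1×10²⁰ molecules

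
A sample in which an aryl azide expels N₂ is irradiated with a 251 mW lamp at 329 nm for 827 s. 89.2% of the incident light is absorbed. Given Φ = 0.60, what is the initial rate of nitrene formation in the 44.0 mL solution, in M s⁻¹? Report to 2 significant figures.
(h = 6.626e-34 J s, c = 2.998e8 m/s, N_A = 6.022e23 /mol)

8.4e-6 M s⁻¹

Photon energy at 329 nm: hc/λ = (6.626e-34)(2.998e8)/(329e-9) = 6.038e-19 J.
Energy delivered: (251 mW)(827 s) = 207.6 J.
Photons incident: 207.6 / 6.038e-19 = 3.438e20, i.e. 3.438e20/6.022e23 = 5.709e-4 mol.
Photons absorbed: 0.892 × 5.709e-4 = 5.092e-4 mol.
Product formed: 0.60 × 5.092e-4 = 3.055e-4 mol.
Rate: 3.055e-4 mol / (827 s × 0.044 L) = 8.4e-6 M s⁻¹.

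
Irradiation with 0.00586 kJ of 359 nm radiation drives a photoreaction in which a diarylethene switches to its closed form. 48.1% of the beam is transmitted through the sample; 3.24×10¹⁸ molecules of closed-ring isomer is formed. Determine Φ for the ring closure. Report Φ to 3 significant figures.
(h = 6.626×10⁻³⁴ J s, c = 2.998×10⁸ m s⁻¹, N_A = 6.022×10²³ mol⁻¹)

Φ = 0.589

Product: 3.24×10¹⁸ / 6.022×10²³ = 5.380×10⁻⁶ mol.
Photon energy at 359 nm: hc/λ = (6.626×10⁻³⁴)(2.998×10⁸)/(359×10⁻⁹) = 5.533×10⁻¹⁹ J.
Incident energy: 0.00586 kJ = 5.86 J.
Photons incident: 5.86 / 5.533×10⁻¹⁹ = 1.059×10¹⁹, i.e. 1.059×10¹⁹/6.022×10²³ = 1.759×10⁻⁵ mol.
Fraction absorbed: 1 − 48.1/100 = 0.5190.
Photons absorbed: 0.5190 × 1.759×10⁻⁵ = 9.129×10⁻⁶ mol.
Φ = 5.380×10⁻⁶ mol / 9.129×10⁻⁶ mol photons = 0.589.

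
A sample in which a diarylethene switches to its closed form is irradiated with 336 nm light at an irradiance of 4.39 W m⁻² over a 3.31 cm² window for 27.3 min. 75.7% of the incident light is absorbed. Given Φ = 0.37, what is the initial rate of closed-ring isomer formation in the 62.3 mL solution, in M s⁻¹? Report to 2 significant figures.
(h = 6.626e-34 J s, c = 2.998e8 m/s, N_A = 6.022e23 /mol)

Photon energy at 336 nm: hc/λ = (6.626e-34)(2.998e8)/(336e-9) = 5.912e-19 J.
Energy delivered: (4.39 W m⁻²)(3.31e-4 m²)(1638 s) = 2.380 J.
Photons incident: 2.380 / 5.912e-19 = 4.026e18, i.e. 4.026e18/6.022e23 = 6.685e-6 mol.
Photons absorbed: 0.757 × 6.685e-6 = 5.061e-6 mol.
Product formed: 0.37 × 5.061e-6 = 1.873e-6 mol.
Rate: 1.873e-6 mol / (1638 s × 0.0623 L) = 1.8e-8 M s⁻¹.

1.8e-8 M s⁻¹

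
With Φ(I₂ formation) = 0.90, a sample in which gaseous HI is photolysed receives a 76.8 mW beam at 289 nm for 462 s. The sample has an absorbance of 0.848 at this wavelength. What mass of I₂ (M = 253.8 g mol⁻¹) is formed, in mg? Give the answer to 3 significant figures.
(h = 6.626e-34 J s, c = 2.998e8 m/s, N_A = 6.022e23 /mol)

Photon energy at 289 nm: hc/λ = (6.626e-34)(2.998e8)/(289e-9) = 6.874e-19 J.
Energy delivered: (76.8 mW)(462 s) = 35.48 J.
Photons incident: 35.48 / 6.874e-19 = 5.161e19, i.e. 5.161e19/6.022e23 = 8.570e-5 mol.
Fraction absorbed: 1 − 10^(−0.848) = 0.8581.
Photons absorbed: 0.8581 × 8.570e-5 = 7.354e-5 mol.
Product: Φ × n_abs = 0.90 × 7.354e-5 = 6.619e-5 mol.
Mass: 6.619e-5 × 253.8 = 0.01680 g = 16.8 mg.

16.8 mg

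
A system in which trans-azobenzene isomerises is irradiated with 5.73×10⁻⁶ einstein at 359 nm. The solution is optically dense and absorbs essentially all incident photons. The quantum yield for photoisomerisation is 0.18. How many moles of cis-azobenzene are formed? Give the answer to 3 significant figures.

1.03×10⁻⁶ mol

Product: Φ × n_abs = 0.18 × 5.73×10⁻⁶ = 1.031×10⁻⁶ mol.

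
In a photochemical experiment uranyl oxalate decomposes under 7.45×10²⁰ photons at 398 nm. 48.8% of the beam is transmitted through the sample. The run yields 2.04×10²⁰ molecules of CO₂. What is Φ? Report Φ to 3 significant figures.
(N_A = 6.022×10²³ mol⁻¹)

Φ = 0.535

Product: 2.04×10²⁰ / 6.022×10²³ = 3.388×10⁻⁴ mol.
Moles of photons: 7.45×10²⁰ / 6.022×10²³ = 0.001237 mol.
Fraction absorbed: 1 − 48.8/100 = 0.5120.
Photons absorbed: 0.5120 × 0.001237 = 6.333×10⁻⁴ mol.
Φ = 3.388×10⁻⁴ mol / 6.333×10⁻⁴ mol photons = 0.535.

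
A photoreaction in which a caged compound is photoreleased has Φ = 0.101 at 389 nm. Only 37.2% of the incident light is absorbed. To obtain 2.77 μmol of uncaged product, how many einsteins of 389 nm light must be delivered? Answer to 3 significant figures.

7.37×10⁻⁵ einstein

Product: 2.77 μmol = 2.77×10⁻⁶ mol.
Photons that must be absorbed: 2.77×10⁻⁶ / 0.101 = 2.743×10⁻⁵ mol.
Incident photons needed: 2.743×10⁻⁵ / 0.372 = 7.374×10⁻⁵ mol.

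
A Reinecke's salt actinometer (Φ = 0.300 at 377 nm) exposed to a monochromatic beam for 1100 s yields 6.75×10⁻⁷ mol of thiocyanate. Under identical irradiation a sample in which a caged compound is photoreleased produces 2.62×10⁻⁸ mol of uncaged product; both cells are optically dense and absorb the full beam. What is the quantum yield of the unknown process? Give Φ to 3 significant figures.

Photons absorbed by the actinometer: 6.75×10⁻⁷ / 0.300 = 2.250×10⁻⁶ mol.
Φ(unknown) = 2.62×10⁻⁸ / 2.250×10⁻⁶ = 0.0116.

Φ = 0.0116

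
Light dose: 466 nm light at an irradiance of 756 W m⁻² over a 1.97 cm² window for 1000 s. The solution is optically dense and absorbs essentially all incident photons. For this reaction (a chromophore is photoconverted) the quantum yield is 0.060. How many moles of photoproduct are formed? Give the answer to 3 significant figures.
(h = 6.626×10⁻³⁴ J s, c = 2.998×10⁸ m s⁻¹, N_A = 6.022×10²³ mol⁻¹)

Photon energy at 466 nm: hc/λ = (6.626×10⁻³⁴)(2.998×10⁸)/(466×10⁻⁹) = 4.263×10⁻¹⁹ J.
Energy delivered: (756 W m⁻²)(1.97×10⁻⁴ m²)(1000 s) = 148.9 J.
Photons incident: 148.9 / 4.263×10⁻¹⁹ = 3.493×10²⁰, i.e. 3.493×10²⁰/6.022×10²³ = 5.800×10⁻⁴ mol.
Product: Φ × n_abs = 0.060 × 5.800×10⁻⁴ = 3.480×10⁻⁵ mol.

3.48×10⁻⁵ mol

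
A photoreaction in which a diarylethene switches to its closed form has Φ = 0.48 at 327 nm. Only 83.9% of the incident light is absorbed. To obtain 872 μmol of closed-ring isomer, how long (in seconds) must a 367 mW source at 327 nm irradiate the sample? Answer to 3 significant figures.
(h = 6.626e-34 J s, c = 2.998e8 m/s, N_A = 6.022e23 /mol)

Product: 872 μmol = 8.72e-4 mol.
Photons that must be absorbed: 8.72e-4 / 0.48 = 0.001817 mol.
Incident photons needed: 0.001817 / 0.839 = 0.002166 mol.
Photon energy: hc/λ = 6.075e-19 J; per mole, 3.658e5 J mol⁻¹.
Energy required: 0.002166 × 3.658e5 = 792.3 J.
Time: 792.3 J / 0.367 W = 2160 s.

t ≈ 2160 s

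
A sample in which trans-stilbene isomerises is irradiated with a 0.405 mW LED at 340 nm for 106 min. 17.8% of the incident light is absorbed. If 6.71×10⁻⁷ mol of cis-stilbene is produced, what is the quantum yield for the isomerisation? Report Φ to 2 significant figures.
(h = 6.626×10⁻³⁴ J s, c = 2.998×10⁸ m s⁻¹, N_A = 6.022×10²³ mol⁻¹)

Φ = 0.51

Photon energy at 340 nm: hc/λ = (6.626×10⁻³⁴)(2.998×10⁸)/(340×10⁻⁹) = 5.843×10⁻¹⁹ J.
Energy delivered: (0.405 mW)(6360 s) = 2.576 J.
Photons incident: 2.576 / 5.843×10⁻¹⁹ = 4.409×10¹⁸, i.e. 4.409×10¹⁸/6.022×10²³ = 7.321×10⁻⁶ mol.
Photons absorbed: 0.178 × 7.321×10⁻⁶ = 1.303×10⁻⁶ mol.
Φ = 6.71×10⁻⁷ mol / 1.303×10⁻⁶ mol photons = 0.51.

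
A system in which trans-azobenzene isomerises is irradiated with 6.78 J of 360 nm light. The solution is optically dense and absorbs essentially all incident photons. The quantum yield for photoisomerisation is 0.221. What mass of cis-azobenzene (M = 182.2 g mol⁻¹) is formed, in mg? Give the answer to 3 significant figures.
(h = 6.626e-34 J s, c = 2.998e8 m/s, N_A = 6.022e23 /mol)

0.822 mg

Photon energy at 360 nm: hc/λ = (6.626e-34)(2.998e8)/(360e-9) = 5.518e-19 J.
Photons incident: 6.78 / 5.518e-19 = 1.229e19, i.e. 1.229e19/6.022e23 = 2.041e-5 mol.
Product: Φ × n_abs = 0.221 × 2.041e-5 = 4.511e-6 mol.
Mass: 4.511e-6 × 182.2 = 8.219e-4 g = 0.822 mg.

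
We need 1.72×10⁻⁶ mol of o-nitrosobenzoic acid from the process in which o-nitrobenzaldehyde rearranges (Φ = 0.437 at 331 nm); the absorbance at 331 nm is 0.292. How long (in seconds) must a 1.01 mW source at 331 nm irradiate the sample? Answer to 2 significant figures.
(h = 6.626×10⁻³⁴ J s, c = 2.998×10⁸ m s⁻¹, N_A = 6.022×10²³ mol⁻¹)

t ≈ 2900 s

Photons that must be absorbed: 1.72×10⁻⁶ / 0.437 = 3.936×10⁻⁶ mol.
Fraction absorbed: 1 − 10^(−0.292) = 0.4895.
Incident photons needed: 3.936×10⁻⁶ / 0.4895 = 8.041×10⁻⁶ mol.
Photon energy: hc/λ = 6.001×10⁻¹⁹ J; per mole, 3.614×10⁵ J mol⁻¹.
Energy required: 8.041×10⁻⁶ × 3.614×10⁵ = 2.906 J.
Time: 2.906 J / 0.00101 W = 2900 s.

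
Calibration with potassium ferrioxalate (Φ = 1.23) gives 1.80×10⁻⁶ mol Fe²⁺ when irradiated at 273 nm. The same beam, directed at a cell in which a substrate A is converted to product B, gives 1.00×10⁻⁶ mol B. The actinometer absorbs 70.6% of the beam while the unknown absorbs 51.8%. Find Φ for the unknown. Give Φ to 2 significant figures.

Photons absorbed by the actinometer: 1.80×10⁻⁶ / 1.23 = 1.463×10⁻⁶ mol.
Incident flux: 1.463×10⁻⁶ / 0.706 = 2.072×10⁻⁶ einstein.
Absorbed by unknown: 0.518 × 2.072×10⁻⁶ = 1.073×10⁻⁶ mol.
Φ(unknown) = 1.00×10⁻⁶ / 1.073×10⁻⁶ = 0.93.

Φ = 0.93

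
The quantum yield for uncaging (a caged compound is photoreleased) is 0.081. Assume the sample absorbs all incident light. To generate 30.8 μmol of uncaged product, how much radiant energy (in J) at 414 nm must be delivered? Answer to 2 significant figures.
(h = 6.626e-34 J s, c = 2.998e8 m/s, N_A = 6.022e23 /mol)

110 J

Product: 30.8 μmol = 3.08e-5 mol.
Photons that must be absorbed: 3.08e-5 / 0.081 = 3.802e-4 mol.
Photon energy: hc/λ = 4.798e-19 J; per mole, 2.889e5 J mol⁻¹.
Energy required: 3.802e-4 × 2.889e5 = 110 J.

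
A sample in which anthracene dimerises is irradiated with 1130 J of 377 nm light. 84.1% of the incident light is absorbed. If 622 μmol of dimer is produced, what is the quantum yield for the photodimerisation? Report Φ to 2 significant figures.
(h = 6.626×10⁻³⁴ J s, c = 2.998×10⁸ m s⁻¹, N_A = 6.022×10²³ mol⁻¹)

Φ = 0.21

Product: 622 μmol = 6.22×10⁻⁴ mol.
Photon energy at 377 nm: hc/λ = (6.626×10⁻³⁴)(2.998×10⁸)/(377×10⁻⁹) = 5.269×10⁻¹⁹ J.
Photons incident: 1130 / 5.269×10⁻¹⁹ = 2.145×10²¹, i.e. 2.145×10²¹/6.022×10²³ = 0.003562 mol.
Photons absorbed: 0.841 × 0.003562 = 0.002996 mol.
Φ = 6.22×10⁻⁴ mol / 0.002996 mol photons = 0.21.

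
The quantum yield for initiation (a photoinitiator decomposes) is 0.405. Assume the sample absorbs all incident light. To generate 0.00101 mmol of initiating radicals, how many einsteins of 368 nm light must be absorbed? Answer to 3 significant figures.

Product: 0.00101 mmol = 1.01e-6 mol.
Photons that must be absorbed: 1.01e-6 / 0.405 = 2.494e-6 mol.

2.49e-6 einstein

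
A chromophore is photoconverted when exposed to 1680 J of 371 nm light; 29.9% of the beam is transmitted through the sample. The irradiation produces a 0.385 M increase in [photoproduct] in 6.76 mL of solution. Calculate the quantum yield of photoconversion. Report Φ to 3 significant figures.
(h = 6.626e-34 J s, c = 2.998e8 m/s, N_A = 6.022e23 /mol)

Φ = 0.713

Product: (0.385 M)(0.00676 L) = 0.002603 mol.
Photon energy at 371 nm: hc/λ = (6.626e-34)(2.998e8)/(371e-9) = 5.354e-19 J.
Photons incident: 1680 / 5.354e-19 = 3.138e21, i.e. 3.138e21/6.022e23 = 0.005211 mol.
Fraction absorbed: 1 − 29.9/100 = 0.7010.
Photons absorbed: 0.7010 × 0.005211 = 0.003653 mol.
Φ = 0.002603 mol / 0.003653 mol photons = 0.713.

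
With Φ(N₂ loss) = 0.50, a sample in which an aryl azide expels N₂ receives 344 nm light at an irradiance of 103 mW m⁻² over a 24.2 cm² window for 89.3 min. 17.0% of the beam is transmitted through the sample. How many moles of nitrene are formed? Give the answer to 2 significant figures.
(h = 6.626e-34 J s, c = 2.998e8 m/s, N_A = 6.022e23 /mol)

1.6e-6 mol

Photon energy at 344 nm: hc/λ = (6.626e-34)(2.998e8)/(344e-9) = 5.775e-19 J.
Energy delivered: (103 mW m⁻²)(24.2e-4 m²)(5358 s) = 1.336 J.
Photons incident: 1.336 / 5.775e-19 = 2.313e18, i.e. 2.313e18/6.022e23 = 3.841e-6 mol.
Fraction absorbed: 1 − 17.0/100 = 0.8300.
Photons absorbed: 0.8300 × 3.841e-6 = 3.188e-6 mol.
Product: Φ × n_abs = 0.50 × 3.188e-6 = 1.594e-6 mol.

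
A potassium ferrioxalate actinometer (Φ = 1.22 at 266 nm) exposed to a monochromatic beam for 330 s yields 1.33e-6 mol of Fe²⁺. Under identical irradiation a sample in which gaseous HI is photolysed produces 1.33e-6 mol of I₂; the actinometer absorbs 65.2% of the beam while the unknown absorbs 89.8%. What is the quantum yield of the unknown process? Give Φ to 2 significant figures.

Φ = 0.89

Photons absorbed by the actinometer: 1.33e-6 / 1.22 = 1.090e-6 mol.
Incident flux: 1.090e-6 / 0.652 = 1.672e-6 einstein.
Absorbed by unknown: 0.898 × 1.672e-6 = 1.501e-6 mol.
Φ(unknown) = 1.33e-6 / 1.501e-6 = 0.89.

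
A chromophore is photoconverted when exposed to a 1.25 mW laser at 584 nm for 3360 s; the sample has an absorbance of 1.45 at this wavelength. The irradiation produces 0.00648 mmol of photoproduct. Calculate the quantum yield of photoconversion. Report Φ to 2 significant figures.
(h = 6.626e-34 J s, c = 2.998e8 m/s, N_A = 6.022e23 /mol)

Φ = 0.33

Product: 0.00648 mmol = 6.48e-6 mol.
Photon energy at 584 nm: hc/λ = (6.626e-34)(2.998e8)/(584e-9) = 3.401e-19 J.
Energy delivered: (1.25 mW)(3360 s) = 4.200 J.
Photons incident: 4.200 / 3.401e-19 = 1.235e19, i.e. 1.235e19/6.022e23 = 2.051e-5 mol.
Fraction absorbed: 1 − 10^(−1.45) = 0.9645.
Photons absorbed: 0.9645 × 2.051e-5 = 1.978e-5 mol.
Φ = 6.48e-6 mol / 1.978e-5 mol photons = 0.33.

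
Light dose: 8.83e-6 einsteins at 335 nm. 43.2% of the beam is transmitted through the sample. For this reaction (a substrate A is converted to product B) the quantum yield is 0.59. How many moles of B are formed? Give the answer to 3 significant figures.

2.96e-6 mol

Fraction absorbed: 1 − 43.2/100 = 0.5680.
Photons absorbed: 0.5680 × 8.83e-6 = 5.015e-6 mol.
Product: Φ × n_abs = 0.59 × 5.015e-6 = 2.959e-6 mol.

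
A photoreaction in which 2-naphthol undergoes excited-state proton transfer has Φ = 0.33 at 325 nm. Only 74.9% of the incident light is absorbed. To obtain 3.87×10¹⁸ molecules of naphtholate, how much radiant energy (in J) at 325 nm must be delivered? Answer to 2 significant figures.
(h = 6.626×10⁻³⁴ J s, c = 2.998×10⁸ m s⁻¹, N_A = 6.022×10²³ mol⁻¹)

9.6 J

Product: 3.87×10¹⁸ / 6.022×10²³ = 6.426×10⁻⁶ mol.
Photons that must be absorbed: 6.426×10⁻⁶ / 0.33 = 1.947×10⁻⁵ mol.
Incident photons needed: 1.947×10⁻⁵ / 0.749 = 2.599×10⁻⁵ mol.
Photon energy: hc/λ = 6.112×10⁻¹⁹ J; per mole, 3.681×10⁵ J mol⁻¹.
Energy required: 2.599×10⁻⁵ × 3.681×10⁵ = 9.6 J.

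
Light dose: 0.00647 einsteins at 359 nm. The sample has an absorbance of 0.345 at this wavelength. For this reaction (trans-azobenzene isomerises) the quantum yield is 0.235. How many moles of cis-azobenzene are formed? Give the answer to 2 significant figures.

8.3e-4 mol

Fraction absorbed: 1 − 10^(−0.345) = 0.5481.
Photons absorbed: 0.5481 × 0.00647 = 0.003546 mol.
Product: Φ × n_abs = 0.235 × 0.003546 = 8.333e-4 mol.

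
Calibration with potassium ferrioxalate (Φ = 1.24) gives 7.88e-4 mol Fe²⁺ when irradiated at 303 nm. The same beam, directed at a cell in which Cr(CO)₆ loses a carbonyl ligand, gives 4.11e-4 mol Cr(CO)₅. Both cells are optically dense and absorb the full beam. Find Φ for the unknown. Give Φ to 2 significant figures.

Φ = 0.65

Photons absorbed by the actinometer: 7.88e-4 / 1.24 = 6.355e-4 mol.
Φ(unknown) = 4.11e-4 / 6.355e-4 = 0.65.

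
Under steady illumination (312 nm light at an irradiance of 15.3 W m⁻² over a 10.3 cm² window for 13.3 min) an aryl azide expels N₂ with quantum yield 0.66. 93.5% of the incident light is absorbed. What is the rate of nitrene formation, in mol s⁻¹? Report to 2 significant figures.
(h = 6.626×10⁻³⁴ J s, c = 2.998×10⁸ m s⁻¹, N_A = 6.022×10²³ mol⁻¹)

Photon energy at 312 nm: hc/λ = (6.626×10⁻³⁴)(2.998×10⁸)/(312×10⁻⁹) = 6.367×10⁻¹⁹ J.
Energy delivered: (15.3 W m⁻²)(10.3×10⁻⁴ m²)(798 s) = 12.58 J.
Photons incident: 12.58 / 6.367×10⁻¹⁹ = 1.976×10¹⁹, i.e. 1.976×10¹⁹/6.022×10²³ = 3.281×10⁻⁵ mol.
Photons absorbed: 0.935 × 3.281×10⁻⁵ = 3.068×10⁻⁵ mol.
Product formed: 0.66 × 3.068×10⁻⁵ = 2.025×10⁻⁵ mol.
Rate: 2.025×10⁻⁵ / 798 s = 2.5×10⁻⁸ mol s⁻¹.

2.5×10⁻⁸ mol s⁻¹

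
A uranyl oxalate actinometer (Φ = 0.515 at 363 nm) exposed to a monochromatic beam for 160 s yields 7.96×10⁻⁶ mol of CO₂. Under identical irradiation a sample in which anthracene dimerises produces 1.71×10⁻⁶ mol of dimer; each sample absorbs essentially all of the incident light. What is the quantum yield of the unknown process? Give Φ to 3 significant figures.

Φ = 0.111

Photons absorbed by the actinometer: 7.96×10⁻⁶ / 0.515 = 1.546×10⁻⁵ mol.
Φ(unknown) = 1.71×10⁻⁶ / 1.546×10⁻⁵ = 0.111.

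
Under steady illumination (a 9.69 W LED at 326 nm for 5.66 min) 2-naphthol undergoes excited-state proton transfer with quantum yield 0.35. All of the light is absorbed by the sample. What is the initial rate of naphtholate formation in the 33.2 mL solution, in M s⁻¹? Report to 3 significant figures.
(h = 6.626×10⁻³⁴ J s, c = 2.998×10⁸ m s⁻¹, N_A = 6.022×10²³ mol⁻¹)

Photon energy at 326 nm: hc/λ = (6.626×10⁻³⁴)(2.998×10⁸)/(326×10⁻⁹) = 6.093×10⁻¹⁹ J.
Energy delivered: (9.69 W)(339.6 s) = 3291 J.
Photons incident: 3291 / 6.093×10⁻¹⁹ = 5.401×10²¹, i.e. 5.401×10²¹/6.022×10²³ = 0.008969 mol.
Product formed: 0.35 × 0.008969 = 0.003139 mol.
Rate: 0.003139 mol / (339.6 s × 0.0332 L) = 2.78×10⁻⁴ M s⁻¹.

2.78×10⁻⁴ M s⁻¹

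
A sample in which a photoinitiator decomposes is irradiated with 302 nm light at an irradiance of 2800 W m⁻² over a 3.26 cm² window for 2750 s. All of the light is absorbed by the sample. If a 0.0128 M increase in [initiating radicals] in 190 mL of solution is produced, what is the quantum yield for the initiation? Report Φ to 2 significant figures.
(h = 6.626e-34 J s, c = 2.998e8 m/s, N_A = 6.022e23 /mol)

Φ = 0.38

Product: (0.0128 M)(0.19 L) = 0.002432 mol.
Photon energy at 302 nm: hc/λ = (6.626e-34)(2.998e8)/(302e-9) = 6.578e-19 J.
Energy delivered: (2800 W m⁻²)(3.26e-4 m²)(2750 s) = 2510 J.
Photons incident: 2510 / 6.578e-19 = 3.816e21, i.e. 3.816e21/6.022e23 = 0.006337 mol.
Φ = 0.002432 mol / 0.006337 mol photons = 0.38.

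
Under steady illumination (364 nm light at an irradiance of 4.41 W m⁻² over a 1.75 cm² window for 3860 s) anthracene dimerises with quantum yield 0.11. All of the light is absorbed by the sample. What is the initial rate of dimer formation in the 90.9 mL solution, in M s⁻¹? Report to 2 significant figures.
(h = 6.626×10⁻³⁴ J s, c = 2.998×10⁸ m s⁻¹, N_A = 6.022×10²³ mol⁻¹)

Photon energy at 364 nm: hc/λ = (6.626×10⁻³⁴)(2.998×10⁸)/(364×10⁻⁹) = 5.457×10⁻¹⁹ J.
Energy delivered: (4.41 W m⁻²)(1.75×10⁻⁴ m²)(3860 s) = 2.979 J.
Photons incident: 2.979 / 5.457×10⁻¹⁹ = 5.459×10¹⁸, i.e. 5.459×10¹⁸/6.022×10²³ = 9.065×10⁻⁶ mol.
Product formed: 0.11 × 9.065×10⁻⁶ = 9.972×10⁻⁷ mol.
Rate: 9.972×10⁻⁷ mol / (3860 s × 0.0909 L) = 2.8×10⁻⁹ M s⁻¹.

2.8×10⁻⁹ M s⁻¹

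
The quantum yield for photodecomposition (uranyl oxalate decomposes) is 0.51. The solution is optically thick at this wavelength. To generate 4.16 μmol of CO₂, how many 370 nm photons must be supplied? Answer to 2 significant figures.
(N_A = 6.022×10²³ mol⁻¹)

4.9×10¹⁸ photons

Product: 4.16 μmol = 4.16×10⁻⁶ mol.
Photons that must be absorbed: 4.16×10⁻⁶ / 0.51 = 8.157×10⁻⁶ mol.
Photon count: 8.157×10⁻⁶ × 6.022×10²³ = 4.9×10¹⁸.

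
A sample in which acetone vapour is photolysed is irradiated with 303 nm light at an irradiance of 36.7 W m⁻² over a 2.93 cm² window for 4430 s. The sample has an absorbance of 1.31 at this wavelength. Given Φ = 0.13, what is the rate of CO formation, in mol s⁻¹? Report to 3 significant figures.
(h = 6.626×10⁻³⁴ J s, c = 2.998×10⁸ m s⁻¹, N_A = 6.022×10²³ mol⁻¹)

Photon energy at 303 nm: hc/λ = (6.626×10⁻³⁴)(2.998×10⁸)/(303×10⁻⁹) = 6.556×10⁻¹⁹ J.
Energy delivered: (36.7 W m⁻²)(2.93×10⁻⁴ m²)(4430 s) = 47.64 J.
Photons incident: 47.64 / 6.556×10⁻¹⁹ = 7.267×10¹⁹, i.e. 7.267×10¹⁹/6.022×10²³ = 1.207×10⁻⁴ mol.
Fraction absorbed: 1 − 10^(−1.31) = 0.9510.
Photons absorbed: 0.9510 × 1.207×10⁻⁴ = 1.148×10⁻⁴ mol.
Product formed: 0.13 × 1.148×10⁻⁴ = 1.492×10⁻⁵ mol.
Rate: 1.492×10⁻⁵ / 4430 s = 3.37×10⁻⁹ mol s⁻¹.

3.37×10⁻⁹ mol s⁻¹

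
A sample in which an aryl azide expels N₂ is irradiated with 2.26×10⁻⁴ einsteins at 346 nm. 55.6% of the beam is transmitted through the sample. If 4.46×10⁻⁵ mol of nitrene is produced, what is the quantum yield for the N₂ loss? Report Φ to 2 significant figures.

Φ = 0.44

Fraction absorbed: 1 − 55.6/100 = 0.4440.
Photons absorbed: 0.4440 × 2.26×10⁻⁴ = 1.003×10⁻⁴ mol.
Φ = 4.46×10⁻⁵ mol / 1.003×10⁻⁴ mol photons = 0.44.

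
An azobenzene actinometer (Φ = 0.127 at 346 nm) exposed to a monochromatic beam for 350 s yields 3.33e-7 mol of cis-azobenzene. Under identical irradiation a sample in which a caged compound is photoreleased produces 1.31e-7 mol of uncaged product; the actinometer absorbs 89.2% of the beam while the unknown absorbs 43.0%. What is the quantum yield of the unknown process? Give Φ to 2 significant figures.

Φ = 0.10

Photons absorbed by the actinometer: 3.33e-7 / 0.127 = 2.622e-6 mol.
Incident flux: 2.622e-6 / 0.892 = 2.939e-6 einstein.
Absorbed by unknown: 0.430 × 2.939e-6 = 1.264e-6 mol.
Φ(unknown) = 1.31e-7 / 1.264e-6 = 0.10.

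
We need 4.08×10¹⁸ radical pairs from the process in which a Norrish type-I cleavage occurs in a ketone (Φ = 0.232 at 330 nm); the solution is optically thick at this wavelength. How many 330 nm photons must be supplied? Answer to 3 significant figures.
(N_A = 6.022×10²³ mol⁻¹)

1.76×10¹⁹ photons

Product: 4.08×10¹⁸ / 6.022×10²³ = 6.775×10⁻⁶ mol.
Photons that must be absorbed: 6.775×10⁻⁶ / 0.232 = 2.920×10⁻⁵ mol.
Photon count: 2.920×10⁻⁵ × 6.022×10²³ = 1.76×10¹⁹.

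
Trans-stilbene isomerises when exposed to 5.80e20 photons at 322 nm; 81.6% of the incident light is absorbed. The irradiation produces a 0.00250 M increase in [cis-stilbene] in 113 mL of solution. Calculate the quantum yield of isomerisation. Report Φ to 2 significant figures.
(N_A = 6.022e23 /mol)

Product: (0.00250 M)(0.113 L) = 2.825e-4 mol.
Moles of photons: 5.80e20 / 6.022e23 = 9.631e-4 mol.
Photons absorbed: 0.816 × 9.631e-4 = 7.859e-4 mol.
Φ = 2.825e-4 mol / 7.859e-4 mol photons = 0.36.

Φ = 0.36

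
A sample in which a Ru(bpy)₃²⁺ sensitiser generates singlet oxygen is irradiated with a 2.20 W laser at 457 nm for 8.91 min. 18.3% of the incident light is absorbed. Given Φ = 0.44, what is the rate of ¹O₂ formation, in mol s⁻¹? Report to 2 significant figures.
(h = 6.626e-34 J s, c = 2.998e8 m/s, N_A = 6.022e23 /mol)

Photon energy at 457 nm: hc/λ = (6.626e-34)(2.998e8)/(457e-9) = 4.347e-19 J.
Energy delivered: (2.20 W)(534.6 s) = 1176 J.
Photons incident: 1176 / 4.347e-19 = 2.705e21, i.e. 2.705e21/6.022e23 = 0.004492 mol.
Photons absorbed: 0.183 × 0.004492 = 8.220e-4 mol.
Product formed: 0.44 × 8.220e-4 = 3.617e-4 mol.
Rate: 3.617e-4 / 534.6 s = 6.8e-7 mol s⁻¹.

6.8e-7 mol s⁻¹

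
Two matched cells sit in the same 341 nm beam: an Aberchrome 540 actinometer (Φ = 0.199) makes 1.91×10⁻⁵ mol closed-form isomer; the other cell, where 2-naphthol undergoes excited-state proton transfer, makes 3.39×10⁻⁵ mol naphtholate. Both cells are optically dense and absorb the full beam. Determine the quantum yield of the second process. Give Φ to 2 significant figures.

Photons absorbed by the actinometer: 1.91×10⁻⁵ / 0.199 = 9.598×10⁻⁵ mol.
Φ(unknown) = 3.39×10⁻⁵ / 9.598×10⁻⁵ = 0.35.

Φ = 0.35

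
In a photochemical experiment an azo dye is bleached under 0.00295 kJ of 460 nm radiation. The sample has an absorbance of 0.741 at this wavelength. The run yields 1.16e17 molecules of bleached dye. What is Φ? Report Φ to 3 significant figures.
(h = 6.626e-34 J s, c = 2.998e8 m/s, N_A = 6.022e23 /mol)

Product: 1.16e17 / 6.022e23 = 1.926e-7 mol.
Photon energy at 460 nm: hc/λ = (6.626e-34)(2.998e8)/(460e-9) = 4.318e-19 J.
Incident energy: 0.00295 kJ = 2.95 J.
Photons incident: 2.95 / 4.318e-19 = 6.832e18, i.e. 6.832e18/6.022e23 = 1.135e-5 mol.
Fraction absorbed: 1 − 10^(−0.741) = 0.8184.
Photons absorbed: 0.8184 × 1.135e-5 = 9.289e-6 mol.
Φ = 1.926e-7 mol / 9.289e-6 mol photons = 0.0207.

Φ = 0.0207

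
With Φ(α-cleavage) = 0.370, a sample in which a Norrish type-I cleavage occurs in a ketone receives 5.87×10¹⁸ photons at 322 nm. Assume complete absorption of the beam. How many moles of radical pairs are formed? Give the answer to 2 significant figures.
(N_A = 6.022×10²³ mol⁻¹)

3.6×10⁻⁶ mol

Moles of photons: 5.87×10¹⁸ / 6.022×10²³ = 9.748×10⁻⁶ mol.
Product: Φ × n_abs = 0.370 × 9.748×10⁻⁶ = 3.607×10⁻⁶ mol.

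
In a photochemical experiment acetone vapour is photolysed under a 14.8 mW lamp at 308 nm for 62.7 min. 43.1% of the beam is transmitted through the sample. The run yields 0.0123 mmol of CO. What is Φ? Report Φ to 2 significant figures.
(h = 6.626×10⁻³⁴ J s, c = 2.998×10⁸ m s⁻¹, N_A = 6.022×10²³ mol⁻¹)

Φ = 0.15

Product: 0.0123 mmol = 1.23×10⁻⁵ mol.
Photon energy at 308 nm: hc/λ = (6.626×10⁻³⁴)(2.998×10⁸)/(308×10⁻⁹) = 6.450×10⁻¹⁹ J.
Energy delivered: (14.8 mW)(3762 s) = 55.68 J.
Photons incident: 55.68 / 6.450×10⁻¹⁹ = 8.633×10¹⁹, i.e. 8.633×10¹⁹/6.022×10²³ = 1.434×10⁻⁴ mol.
Fraction absorbed: 1 − 43.1/100 = 0.5690.
Photons absorbed: 0.5690 × 1.434×10⁻⁴ = 8.159×10⁻⁵ mol.
Φ = 1.23×10⁻⁵ mol / 8.159×10⁻⁵ mol photons = 0.15.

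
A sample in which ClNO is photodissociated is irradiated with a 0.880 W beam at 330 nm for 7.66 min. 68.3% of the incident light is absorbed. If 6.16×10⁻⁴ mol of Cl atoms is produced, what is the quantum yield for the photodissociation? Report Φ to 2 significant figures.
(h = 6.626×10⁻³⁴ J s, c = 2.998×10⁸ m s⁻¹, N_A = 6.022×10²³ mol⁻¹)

Photon energy at 330 nm: hc/λ = (6.626×10⁻³⁴)(2.998×10⁸)/(330×10⁻⁹) = 6.020×10⁻¹⁹ J.
Energy delivered: (0.880 W)(459.6 s) = 404.4 J.
Photons incident: 404.4 / 6.020×10⁻¹⁹ = 6.718×10²⁰, i.e. 6.718×10²⁰/6.022×10²³ = 0.001116 mol.
Photons absorbed: 0.683 × 0.001116 = 7.622×10⁻⁴ mol.
Φ = 6.16×10⁻⁴ mol / 7.622×10⁻⁴ mol photons = 0.81.

Φ = 0.81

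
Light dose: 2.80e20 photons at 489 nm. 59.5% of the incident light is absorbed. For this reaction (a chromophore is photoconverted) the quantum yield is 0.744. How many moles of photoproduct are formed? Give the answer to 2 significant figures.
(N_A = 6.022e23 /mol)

2.1e-4 mol

Moles of photons: 2.80e20 / 6.022e23 = 4.650e-4 mol.
Photons absorbed: 0.595 × 4.650e-4 = 2.767e-4 mol.
Product: Φ × n_abs = 0.744 × 2.767e-4 = 2.059e-4 mol.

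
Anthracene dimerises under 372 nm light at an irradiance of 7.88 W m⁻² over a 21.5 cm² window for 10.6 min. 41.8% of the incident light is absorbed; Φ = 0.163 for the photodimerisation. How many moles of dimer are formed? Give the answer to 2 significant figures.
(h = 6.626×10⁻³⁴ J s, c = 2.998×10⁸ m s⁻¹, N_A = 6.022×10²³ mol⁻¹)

2.3×10⁻⁶ mol

Photon energy at 372 nm: hc/λ = (6.626×10⁻³⁴)(2.998×10⁸)/(372×10⁻⁹) = 5.340×10⁻¹⁹ J.
Energy delivered: (7.88 W m⁻²)(21.5×10⁻⁴ m²)(636 s) = 10.78 J.
Photons incident: 10.78 / 5.340×10⁻¹⁹ = 2.019×10¹⁹, i.e. 2.019×10¹⁹/6.022×10²³ = 3.353×10⁻⁵ mol.
Photons absorbed: 0.418 × 3.353×10⁻⁵ = 1.402×10⁻⁵ mol.
Product: Φ × n_abs = 0.163 × 1.402×10⁻⁵ = 2.285×10⁻⁶ mol.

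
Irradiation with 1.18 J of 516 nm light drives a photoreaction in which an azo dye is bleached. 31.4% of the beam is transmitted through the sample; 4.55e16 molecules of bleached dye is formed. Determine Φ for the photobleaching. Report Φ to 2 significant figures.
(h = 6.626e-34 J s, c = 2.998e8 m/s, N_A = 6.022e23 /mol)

Φ = 0.022

Product: 4.55e16 / 6.022e23 = 7.556e-8 mol.
Photon energy at 516 nm: hc/λ = (6.626e-34)(2.998e8)/(516e-9) = 3.850e-19 J.
Photons incident: 1.18 / 3.850e-19 = 3.065e18, i.e. 3.065e18/6.022e23 = 5.090e-6 mol.
Fraction absorbed: 1 − 31.4/100 = 0.6860.
Photons absorbed: 0.6860 × 5.090e-6 = 3.492e-6 mol.
Φ = 7.556e-8 mol / 3.492e-6 mol photons = 0.022.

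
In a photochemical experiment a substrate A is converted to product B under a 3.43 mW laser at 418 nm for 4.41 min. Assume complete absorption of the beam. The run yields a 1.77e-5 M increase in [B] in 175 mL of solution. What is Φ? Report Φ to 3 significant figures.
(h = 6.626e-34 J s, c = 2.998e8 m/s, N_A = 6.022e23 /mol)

Product: (1.77e-5 M)(0.175 L) = 3.098e-6 mol.
Photon energy at 418 nm: hc/λ = (6.626e-34)(2.998e8)/(418e-9) = 4.752e-19 J.
Energy delivered: (3.43 mW)(264.6 s) = 0.9076 J.
Photons incident: 0.9076 / 4.752e-19 = 1.910e18, i.e. 1.910e18/6.022e23 = 3.172e-6 mol.
Φ = 3.098e-6 mol / 3.172e-6 mol photons = 0.977.

Φ = 0.977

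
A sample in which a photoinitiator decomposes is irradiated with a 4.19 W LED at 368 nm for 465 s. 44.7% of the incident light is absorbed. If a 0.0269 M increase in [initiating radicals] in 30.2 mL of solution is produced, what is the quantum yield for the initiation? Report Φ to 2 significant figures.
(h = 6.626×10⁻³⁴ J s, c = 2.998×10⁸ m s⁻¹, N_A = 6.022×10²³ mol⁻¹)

Φ = 0.30

Product: (0.0269 M)(0.0302 L) = 8.124×10⁻⁴ mol.
Photon energy at 368 nm: hc/λ = (6.626×10⁻³⁴)(2.998×10⁸)/(368×10⁻⁹) = 5.398×10⁻¹⁹ J.
Energy delivered: (4.19 W)(465 s) = 1948 J.
Photons incident: 1948 / 5.398×10⁻¹⁹ = 3.609×10²¹, i.e. 3.609×10²¹/6.022×10²³ = 0.005993 mol.
Photons absorbed: 0.447 × 0.005993 = 0.002679 mol.
Φ = 8.124×10⁻⁴ mol / 0.002679 mol photons = 0.30.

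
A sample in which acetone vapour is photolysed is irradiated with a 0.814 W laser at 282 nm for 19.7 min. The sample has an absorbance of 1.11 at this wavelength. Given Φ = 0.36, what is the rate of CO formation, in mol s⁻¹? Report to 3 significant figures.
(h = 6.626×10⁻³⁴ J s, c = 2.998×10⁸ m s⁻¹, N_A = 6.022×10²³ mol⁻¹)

Photon energy at 282 nm: hc/λ = (6.626×10⁻³⁴)(2.998×10⁸)/(282×10⁻⁹) = 7.044×10⁻¹⁹ J.
Energy delivered: (0.814 W)(1182 s) = 962.1 J.
Photons incident: 962.1 / 7.044×10⁻¹⁹ = 1.366×10²¹, i.e. 1.366×10²¹/6.022×10²³ = 0.002268 mol.
Fraction absorbed: 1 − 10^(−1.11) = 0.9224.
Photons absorbed: 0.9224 × 0.002268 = 0.002092 mol.
Product formed: 0.36 × 0.002092 = 7.531×10⁻⁴ mol.
Rate: 7.531×10⁻⁴ / 1182 s = 6.37×10⁻⁷ mol s⁻¹.

6.37×10⁻⁷ mol s⁻¹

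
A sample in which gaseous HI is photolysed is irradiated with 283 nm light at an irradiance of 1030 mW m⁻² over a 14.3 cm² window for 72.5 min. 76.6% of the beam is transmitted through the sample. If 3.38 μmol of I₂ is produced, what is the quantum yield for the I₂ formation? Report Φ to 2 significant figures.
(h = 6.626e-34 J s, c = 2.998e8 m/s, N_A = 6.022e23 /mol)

Φ = 0.95

Product: 3.38 μmol = 3.38e-6 mol.
Photon energy at 283 nm: hc/λ = (6.626e-34)(2.998e8)/(283e-9) = 7.019e-19 J.
Energy delivered: (1030 mW m⁻²)(14.3e-4 m²)(4350 s) = 6.407 J.
Photons incident: 6.407 / 7.019e-19 = 9.128e18, i.e. 9.128e18/6.022e23 = 1.516e-5 mol.
Fraction absorbed: 1 − 76.6/100 = 0.2340.
Photons absorbed: 0.2340 × 1.516e-5 = 3.547e-6 mol.
Φ = 3.38e-6 mol / 3.547e-6 mol photons = 0.95.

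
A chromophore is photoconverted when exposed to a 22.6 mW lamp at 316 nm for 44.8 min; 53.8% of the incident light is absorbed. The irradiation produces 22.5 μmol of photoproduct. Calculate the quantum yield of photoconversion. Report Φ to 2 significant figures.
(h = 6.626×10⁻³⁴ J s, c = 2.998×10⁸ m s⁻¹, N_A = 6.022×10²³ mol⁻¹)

Product: 22.5 μmol = 2.25×10⁻⁵ mol.
Photon energy at 316 nm: hc/λ = (6.626×10⁻³⁴)(2.998×10⁸)/(316×10⁻⁹) = 6.286×10⁻¹⁹ J.
Energy delivered: (22.6 mW)(2688 s) = 60.75 J.
Photons incident: 60.75 / 6.286×10⁻¹⁹ = 9.664×10¹⁹, i.e. 9.664×10¹⁹/6.022×10²³ = 1.605×10⁻⁴ mol.
Photons absorbed: 0.538 × 1.605×10⁻⁴ = 8.635×10⁻⁵ mol.
Φ = 2.25×10⁻⁵ mol / 8.635×10⁻⁵ mol photons = 0.26.

Φ = 0.26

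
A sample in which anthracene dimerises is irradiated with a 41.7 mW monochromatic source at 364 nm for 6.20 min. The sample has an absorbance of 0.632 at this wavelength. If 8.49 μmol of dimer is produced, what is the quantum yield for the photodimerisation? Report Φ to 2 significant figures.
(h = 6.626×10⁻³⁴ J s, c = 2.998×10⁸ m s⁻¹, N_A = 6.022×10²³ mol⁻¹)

Φ = 0.23

Product: 8.49 μmol = 8.49×10⁻⁶ mol.
Photon energy at 364 nm: hc/λ = (6.626×10⁻³⁴)(2.998×10⁸)/(364×10⁻⁹) = 5.457×10⁻¹⁹ J.
Energy delivered: (41.7 mW)(372 s) = 15.51 J.
Photons incident: 15.51 / 5.457×10⁻¹⁹ = 2.842×10¹⁹, i.e. 2.842×10¹⁹/6.022×10²³ = 4.719×10⁻⁵ mol.
Fraction absorbed: 1 − 10^(−0.632) = 0.7667.
Photons absorbed: 0.7667 × 4.719×10⁻⁵ = 3.618×10⁻⁵ mol.
Φ = 8.49×10⁻⁶ mol / 3.618×10⁻⁵ mol photons = 0.23.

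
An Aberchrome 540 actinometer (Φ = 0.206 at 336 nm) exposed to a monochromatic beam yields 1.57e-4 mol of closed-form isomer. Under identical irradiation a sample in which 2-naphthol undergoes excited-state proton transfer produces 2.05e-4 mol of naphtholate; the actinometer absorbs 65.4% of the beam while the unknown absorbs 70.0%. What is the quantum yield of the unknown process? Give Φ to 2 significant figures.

Photons absorbed by the actinometer: 1.57e-4 / 0.206 = 7.621e-4 mol.
Incident flux: 7.621e-4 / 0.654 = 0.001165 einstein.
Absorbed by unknown: 0.700 × 0.001165 = 8.155e-4 mol.
Φ(unknown) = 2.05e-4 / 8.155e-4 = 0.25.

Φ = 0.25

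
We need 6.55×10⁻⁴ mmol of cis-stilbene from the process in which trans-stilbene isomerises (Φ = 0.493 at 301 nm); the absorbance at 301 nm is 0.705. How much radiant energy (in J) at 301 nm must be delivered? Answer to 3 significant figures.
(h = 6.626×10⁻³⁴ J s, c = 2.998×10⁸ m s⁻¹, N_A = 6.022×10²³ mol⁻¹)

0.658 J

Product: 6.55×10⁻⁴ mmol = 6.55×10⁻⁷ mol.
Photons that must be absorbed: 6.55×10⁻⁷ / 0.493 = 1.329×10⁻⁶ mol.
Fraction absorbed: 1 − 10^(−0.705) = 0.8028.
Incident photons needed: 1.329×10⁻⁶ / 0.8028 = 1.655×10⁻⁶ mol.
Photon energy: hc/λ = 6.600×10⁻¹⁹ J; per mole, 3.975×10⁵ J mol⁻¹.
Energy required: 1.655×10⁻⁶ × 3.975×10⁵ = 0.658 J.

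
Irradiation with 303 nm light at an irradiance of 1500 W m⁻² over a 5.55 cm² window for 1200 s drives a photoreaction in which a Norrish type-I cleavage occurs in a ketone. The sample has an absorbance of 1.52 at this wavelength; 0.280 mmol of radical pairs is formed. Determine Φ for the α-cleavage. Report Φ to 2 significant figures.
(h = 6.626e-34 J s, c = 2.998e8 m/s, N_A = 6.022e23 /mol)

Product: 0.280 mmol = 2.80e-4 mol.
Photon energy at 303 nm: hc/λ = (6.626e-34)(2.998e8)/(303e-9) = 6.556e-19 J.
Energy delivered: (1500 W m⁻²)(5.55e-4 m²)(1200 s) = 999.0 J.
Photons incident: 999.0 / 6.556e-19 = 1.524e21, i.e. 1.524e21/6.022e23 = 0.002531 mol.
Fraction absorbed: 1 − 10^(−1.52) = 0.9698.
Photons absorbed: 0.9698 × 0.002531 = 0.002455 mol.
Φ = 2.80e-4 mol / 0.002455 mol photons = 0.11.

Φ = 0.11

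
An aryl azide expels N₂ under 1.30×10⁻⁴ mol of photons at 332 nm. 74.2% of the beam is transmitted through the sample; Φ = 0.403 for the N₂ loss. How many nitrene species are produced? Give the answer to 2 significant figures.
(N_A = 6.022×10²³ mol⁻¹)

8.1×10¹⁸ species

Fraction absorbed: 1 − 74.2/100 = 0.2580.
Photons absorbed: 0.2580 × 1.30×10⁻⁴ = 3.354×10⁻⁵ mol.
Product: Φ × n_abs = 0.403 × 3.354×10⁻⁵ = 1.352×10⁻⁵ mol.
As a count: 1.352×10⁻⁵ × 6.022×10²³ = 8.1×10¹⁸.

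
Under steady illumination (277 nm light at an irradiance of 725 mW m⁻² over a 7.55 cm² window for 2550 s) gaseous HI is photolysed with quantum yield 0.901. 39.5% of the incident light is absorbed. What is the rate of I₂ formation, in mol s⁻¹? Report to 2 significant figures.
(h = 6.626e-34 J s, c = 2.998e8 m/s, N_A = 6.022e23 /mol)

Photon energy at 277 nm: hc/λ = (6.626e-34)(2.998e8)/(277e-9) = 7.171e-19 J.
Energy delivered: (725 mW m⁻²)(7.55e-4 m²)(2550 s) = 1.396 J.
Photons incident: 1.396 / 7.171e-19 = 1.947e18, i.e. 1.947e18/6.022e23 = 3.233e-6 mol.
Photons absorbed: 0.395 × 3.233e-6 = 1.277e-6 mol.
Product formed: 0.901 × 1.277e-6 = 1.151e-6 mol.
Rate: 1.151e-6 / 2550 s = 4.5e-10 mol s⁻¹.

4.5e-10 mol s⁻¹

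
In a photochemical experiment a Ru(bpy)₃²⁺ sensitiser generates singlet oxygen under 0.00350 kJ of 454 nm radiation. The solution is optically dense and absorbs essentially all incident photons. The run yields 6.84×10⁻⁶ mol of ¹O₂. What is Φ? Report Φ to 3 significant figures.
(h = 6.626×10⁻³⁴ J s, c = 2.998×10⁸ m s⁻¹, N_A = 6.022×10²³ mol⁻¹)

Φ = 0.515

Photon energy at 454 nm: hc/λ = (6.626×10⁻³⁴)(2.998×10⁸)/(454×10⁻⁹) = 4.375×10⁻¹⁹ J.
Incident energy: 0.00350 kJ = 3.50 J.
Photons incident: 3.50 / 4.375×10⁻¹⁹ = 8.000×10¹⁸, i.e. 8.000×10¹⁸/6.022×10²³ = 1.328×10⁻⁵ mol.
Φ = 6.84×10⁻⁶ mol / 1.328×10⁻⁵ mol photons = 0.515.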